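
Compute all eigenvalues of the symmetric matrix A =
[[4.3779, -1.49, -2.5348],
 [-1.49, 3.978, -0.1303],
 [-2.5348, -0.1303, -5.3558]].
sigma(A) ≈ {-6, 3, 6}

A is real symmetric, so its spectrum consists of real eigenvalues. Expanding the characteristic polynomial of the displayed matrix gives
  det(λ I - A) = p(λ) = λ^3 + (-3)λ^2 + (-36)λ + (108).
Solving p(λ) = 0 yields eigenvalues ≈ -6, 3, 6. (A is shown rounded to 4 decimals, so these recover the underlying integer eigenvalues to within that precision.)
Verification: the trace of A = 3 equals the sum of eigenvalues 3, and det(A) ≈ -108.0004 matches the eigenvalue product -108.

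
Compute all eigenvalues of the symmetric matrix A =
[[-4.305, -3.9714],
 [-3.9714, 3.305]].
sigma(A) ≈ {-6, 5}

A is real symmetric, so its spectrum consists of real eigenvalues. Expanding the characteristic polynomial of the displayed matrix gives
  det(λ I - A) = p(λ) = λ^2 + (1)λ + (-30).
Solving p(λ) = 0 yields eigenvalues ≈ -6, 5. (A is shown rounded to 4 decimals, so these recover the underlying integer eigenvalues to within that precision.)
Verification: the trace of A = -1 equals the sum of eigenvalues -1, and det(A) ≈ -30.0000 matches the eigenvalue product -30.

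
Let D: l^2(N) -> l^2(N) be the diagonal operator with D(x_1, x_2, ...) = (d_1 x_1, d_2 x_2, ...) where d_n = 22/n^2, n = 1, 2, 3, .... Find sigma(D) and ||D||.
sigma(D) = {22/n^2 : n ≥ 1} ∪ {0}; ||D|| = 22

A bounded diagonal operator on l^2 with diagonal entries d_n has spectrum equal to the closure of {d_n : n ≥ 1}: every d_n is an eigenvalue (with eigenvector e_n), so {d_n} ⊂ sigma(D); the spectrum is closed, so its closure is too; and for lambda not in the closure, (D - lambda I) has bounded inverse (the diagonal entries 1/(d_n - lambda) are bounded). For our sequence d_n = 22/n^2, n = 1, 2, 3, ...:
  - {d_n} = {22/n^2 : n ≥ 1}; the only limit point is 0
  - closure = {22/n^2 : n ≥ 1} ∪ {0}
For the norm: a diagonal operator has ||D|| = sup_n |d_n|. Here d_n = 22/n^2 is positive and decreasing, so sup_n |d_n| = d_1 = 22. So ||D|| = 22.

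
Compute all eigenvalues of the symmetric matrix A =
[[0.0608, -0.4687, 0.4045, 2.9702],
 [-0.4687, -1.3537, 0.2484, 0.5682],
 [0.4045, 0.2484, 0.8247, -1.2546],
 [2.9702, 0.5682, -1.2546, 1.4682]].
sigma(A) ≈ {-3, -1, 1, 4}

A is real symmetric, so its spectrum consists of real eigenvalues. Expanding the characteristic polynomial of the displayed matrix gives
  det(λ I - A) = p(λ) = λ^4 + (-1)λ^3 + (-13)λ^2 + (1)λ + (11.9986).
Solving p(λ) = 0 yields eigenvalues ≈ -3, -1, 1, 4. (A is shown rounded to 4 decimals, so these recover the underlying integer eigenvalues to within that precision.)
Verification: the trace of A = 1 equals the sum of eigenvalues 1, and det(A) ≈ 11.9986 matches the eigenvalue product 12.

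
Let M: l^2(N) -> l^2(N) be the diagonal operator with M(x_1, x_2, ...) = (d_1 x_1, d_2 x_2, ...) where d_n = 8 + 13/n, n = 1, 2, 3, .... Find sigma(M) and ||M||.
sigma(M) = {8 + 13/n : n ≥ 1} ∪ {8}; ||M|| = 21

A bounded diagonal operator on l^2 with diagonal entries d_n has spectrum equal to the closure of {d_n : n ≥ 1}: every d_n is an eigenvalue (with eigenvector e_n), so {d_n} ⊂ sigma(M); the spectrum is closed, so its closure is too; and for lambda not in the closure, (M - lambda I) has bounded inverse (the diagonal entries 1/(d_n - lambda) are bounded). For our sequence d_n = 8 + 13/n, n = 1, 2, 3, ...:
  - {d_n} = {8 + 13/n : n ≥ 1}; the only limit point is 8
  - closure = {8 + 13/n : n ≥ 1} ∪ {8}
For the norm: a diagonal operator has ||M|| = sup_n |d_n|. Here d_n = 8 + 13/n is positive and decreasing, so sup_n |d_n| = d_1 = 8 + 13 = 21. So ||M|| = 21.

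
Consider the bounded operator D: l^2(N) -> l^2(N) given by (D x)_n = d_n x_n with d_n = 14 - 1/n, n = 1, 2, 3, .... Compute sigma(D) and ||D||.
sigma(D) = {14 - 1/n : n ≥ 1} ∪ {14}; ||D|| = 14

A bounded diagonal operator on l^2 with diagonal entries d_n has spectrum equal to the closure of {d_n : n ≥ 1}: every d_n is an eigenvalue (with eigenvector e_n), so {d_n} ⊂ sigma(D); the spectrum is closed, so its closure is too; and for lambda not in the closure, (D - lambda I) has bounded inverse (the diagonal entries 1/(d_n - lambda) are bounded). For our sequence d_n = 14 - 1/n, n = 1, 2, 3, ...:
  - {d_n} = {14 - 1/n : n ≥ 1}; the only limit point is 14
  - closure = {14 - 1/n : n ≥ 1} ∪ {14}
For the norm: a diagonal operator has ||D|| = sup_n |d_n|. Here d_n = 14 - 1/n increases monotonically from d_1 = 13 toward 14, with all terms in [13, 14); so sup_n |d_n| = 14 (the supremum is the limit, not attained). So ||D|| = 14.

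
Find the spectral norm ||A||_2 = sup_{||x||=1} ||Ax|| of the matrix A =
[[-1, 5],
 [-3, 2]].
||A||_2 = sqrt((39 + sqrt(845))/2) ≈ 5.8339 (= sqrt(largest eigenvalue of A^T A))

||A||_2 = sigma_max(A) = sqrt(lambda_max(A^T A)). Form the symmetric matrix M = A^T A =
[[10, -11],
 [-11, 29]].
Its characteristic polynomial (trace, determinant of M give the coefficients) is
  p(λ) = det(λ I - M) = λ^2 - 39λ + 169.
For λ^2 - 39λ + 169 the discriminant is 845. It is nonnegative but not a perfect square, so the roots are real and irrational: λ = (39 ± sqrt(845))/2 ≈ 34.0344, 4.9656.
So the eigenvalues of A^T A are ≈ 4.9656, 34.0344 (all ≥ 0, as they must be for A^T A). The largest is λ_max = (39 + sqrt(845))/2 ≈ 34.0344, hence ||A||_2 = sqrt(λ_max) = sqrt((39 + sqrt(845))/2) ≈ 5.8339.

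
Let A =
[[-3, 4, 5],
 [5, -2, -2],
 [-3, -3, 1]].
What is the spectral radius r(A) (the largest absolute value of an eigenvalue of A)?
r(A) = 7

The eigenvalues of A are the roots of its characteristic polynomial. With M = A (coefficients from the trace, the sum of principal 2x2 minors, and det A):
  p(λ) = det(λ I - M) = λ^3 + 4λ^2 - 10λ + 77.
By the rational root theorem any rational root is an integer divisor of 77. Testing λ = -7: p(-7) = -343 + 196 + 70 + 77 = 0, so λ = -7 is a root. Dividing out (λ + 7) leaves p(λ) = (λ + 7)(λ^2 - 3λ + 11). For λ^2 - 3λ + 11 the discriminant is -35. It is negative, so the roots are the complex-conjugate pair λ = 3/2 ± (sqrt(35)/2) i ≈ 1.5 ± 2.958i. For a conjugate pair the product of the roots equals the constant term, so |λ|^2 = 11 and |λ| = sqrt(11) ≈ 3.3166.
Thus the eigenvalues (to 4 decimals) are 1.5 ± 2.958i (modulus 3.3166); -7 (modulus 7). The spectral radius is the largest modulus: r(A) = 7. (Cross-check: r(A) ≤ ||A||_2 ≈ 8.7631; equality holds whenever A is normal, though it can also hold for some non-normal A.)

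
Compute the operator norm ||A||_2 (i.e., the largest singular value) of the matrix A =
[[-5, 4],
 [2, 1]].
||A||_2 = sqrt((46 + sqrt(1440))/2) ≈ 6.4787 (= sqrt(largest eigenvalue of A^T A))

||A||_2 = sigma_max(A) = sqrt(lambda_max(A^T A)). Form the symmetric matrix M = A^T A =
[[29, -18],
 [-18, 17]].
Its characteristic polynomial (trace, determinant of M give the coefficients) is
  p(λ) = det(λ I - M) = λ^2 - 46λ + 169.
For λ^2 - 46λ + 169 the discriminant is 1440. It is nonnegative but not a perfect square, so the roots are real and irrational: λ = (46 ± sqrt(1440))/2 ≈ 41.9737, 4.0263.
So the eigenvalues of A^T A are ≈ 4.0263, 41.9737 (all ≥ 0, as they must be for A^T A). The largest is λ_max = (46 + sqrt(1440))/2 ≈ 41.9737, hence ||A||_2 = sqrt(λ_max) = sqrt((46 + sqrt(1440))/2) ≈ 6.4787.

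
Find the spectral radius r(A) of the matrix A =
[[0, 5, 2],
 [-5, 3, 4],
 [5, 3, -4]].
r(A) ≈ 5.0874

The eigenvalues of A are the roots of its characteristic polynomial. With M = A (coefficients from the trace, the sum of principal 2x2 minors, and det A):
  p(λ) = det(λ I - M) = λ^3 + λ^2 - 9λ + 60.
No integer candidate from the rational root theorem (±divisors of 60) is a root, so the roots are irrational. The cubic discriminant is Δ = -104163 < 0, so there is one real root and a complex-conjugate pair. p(-6) = -66 and p(-5) = 5 have opposite signs, so a root lies in (-6, -5); Newton's method refines it to λ ≈ -5.0874. Dividing out (λ - (-5.0874)) leaves approximately λ^2 - 4.0874λ + 11.7939. For λ^2 - 4.0874λ + 11.7939 the discriminant is -30.4691. It is negative, so the remaining roots are the complex-conjugate pair λ ≈ 2.0437 ± 2.7599i. Their product equals the constant term, so |λ|^2 ≈ 11.7939 and |λ| ≈ 3.4342.
Thus the eigenvalues (to 4 decimals) are -5.0874 (modulus 5.0874); 2.0437 ± 2.7599i (modulus 3.4342). The spectral radius is the largest modulus: r(A) ≈ 5.0874. (Cross-check: r(A) ≤ ||A||_2 ≈ 9.1989; equality holds whenever A is normal, though it can also hold for some non-normal A.)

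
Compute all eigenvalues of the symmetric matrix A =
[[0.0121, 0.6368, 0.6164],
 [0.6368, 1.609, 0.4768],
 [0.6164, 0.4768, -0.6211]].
sigma(A) ≈ {-1, 0, 2}

A is real symmetric, so its spectrum consists of real eigenvalues. Expanding the characteristic polynomial of the displayed matrix gives
  det(λ I - A) = p(λ) = λ^3 + (-1)λ^2 + (-2)λ + (0).
Solving p(λ) = 0 yields eigenvalues ≈ -1, 0, 2. (A is shown rounded to 4 decimals, so these recover the underlying integer eigenvalues to within that precision.)
Verification: the trace of A = 1 equals the sum of eigenvalues 1, and det(A) ≈ -0.0000 matches the eigenvalue product 0.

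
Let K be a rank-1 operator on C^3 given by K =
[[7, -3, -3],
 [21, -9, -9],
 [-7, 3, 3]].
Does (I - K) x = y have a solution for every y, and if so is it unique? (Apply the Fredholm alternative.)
(I - K) is singular (det(I - K) = 0, i.e. 1 ∈ sigma(K)). (I - K) x = y is solvable iff y ⊥ ker((I - K)^*) = span{(7, -3, -3)}, i.e. iff 7y_1 - 3y_2 - 3y_3 = 0. When solvable, the solutions are x = y + c·(1, 3, -1), c arbitrary (ker(I - K) = span{(1, 3, -1)}, dimension 1).

K has rank 1, so it is an outer product K = u v^T: every row of K is a multiple of one row vector. Reading off the entries, u = (1, 3, -1) and v = (7, -3, -3) (row i of K equals u_i·v^T). A rank-one matrix u v^T satisfies K u = u (v·u) and kills the (2)-dimensional subspace v^⊥, so its characteristic polynomial is lambda^2 (lambda - v·u) with v·u = tr K = 1. Hence the eigenvalues of I - K are 1 (multiplicity 2) and 1 - (1) = 0, so det(I - K) = 0. (Direct check: I - K =
[[-6, 3, 3],
 [-21, 10, 9],
 [7, -3, -2]]
has determinant 0.) So 1 is an eigenvalue of K and (I - K) is not invertible. The finite-dimensional Fredholm alternative says: either (I - K) is invertible, or ker(I - K) ≠ {0} and then range(I - K) = ker((I - K)^*)^⊥, with dim ker(I - K) = dim ker((I - K)^*). We are in the second case, so we need both kernels. Kernel of I - K: (I - K) u = u - u (v·u) = u - u = 0, so ker(I - K) = span{u} = span{(1, 3, -1)} (it is exactly 1-dimensional because rank(I - K) = 2). Kernel of the adjoint: K is real, so (I - K)^* = I - K^T = I - v u^T, and (I - v u^T) v = v - v (u·v) = 0; hence ker((I - K)^*) = span{v} = span{(7, -3, -3)}. Therefore (I - K) x = y is solvable iff <y, v> = 0, i.e. iff 7y_1 - 3y_2 - 3y_3 = 0. When this holds, K y = u (v·y) = 0, so (I - K) y = y and x = y is a particular solution; the full solution set is the line x = y + c·u = y + c·(1, 3, -1), c ∈ C.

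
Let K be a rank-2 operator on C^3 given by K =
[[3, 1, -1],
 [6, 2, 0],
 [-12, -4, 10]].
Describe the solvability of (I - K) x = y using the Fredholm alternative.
(I - K) is invertible (det(I - K) = 24 ≠ 0), so for every y in C^3 the equation (I - K) x = y has a unique solution.

K has rank 2 and factors as K = U V^T = u1 v1^T + u2 v2^T with u1 = (1, 3, -1), v1 = (3, 1, -1), u2 = (0, 1, 3), v2 = (-3, -1, 3) (multiplying out reproduces the displayed K). The nonzero eigenvalues of U V^T coincide with those of the 2 x 2 matrix G = V^T U = [[v1·u1, v1·u2], [v2·u1, v2·u2]] = [[7, -2], [-9, 8]], and by the Sylvester determinant identity det(I_3 - U V^T) = det(I_2 - V^T U) = det([[-6, 2], [9, -7]]) = (-6)(-7) - (2)(9) = 24. (Direct check: I - K =
[[-2, -1, 1],
 [-6, -1, 0],
 [12, 4, -9]]
has determinant 24.) The finite-dimensional Fredholm alternative says: either (I - K) is invertible, or ker(I - K) ≠ {0} and then range(I - K) = ker((I - K)^*)^⊥, with dim ker(I - K) = dim ker((I - K)^*). Since det(I - K) ≠ 0, 1 is not an eigenvalue of K and ker(I - K) = {0}, so we are in the first case: for every y there is a unique x = (I - K)^(-1) y. (Explicitly, by the Woodbury identity, (I - U V^T)^(-1) = I + U (I_2 - G)^(-1) V^T.)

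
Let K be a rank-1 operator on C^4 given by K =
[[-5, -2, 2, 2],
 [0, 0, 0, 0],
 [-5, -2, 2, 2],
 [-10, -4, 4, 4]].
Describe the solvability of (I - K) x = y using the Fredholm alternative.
(I - K) is singular (det(I - K) = 0, i.e. 1 ∈ sigma(K)). (I - K) x = y is solvable iff y ⊥ ker((I - K)^*) = span{(-5, -2, 2, 2)}, i.e. iff -5y_1 - 2y_2 + 2y_3 + 2y_4 = 0. When solvable, the solutions are x = y + c·(1, 0, 1, 2), c arbitrary (ker(I - K) = span{(1, 0, 1, 2)}, dimension 1).

K has rank 1, so it is an outer product K = u v^T: every row of K is a multiple of one row vector. Reading off the entries, u = (1, 0, 1, 2) and v = (-5, -2, 2, 2) (row i of K equals u_i·v^T). A rank-one matrix u v^T satisfies K u = u (v·u) and kills the (3)-dimensional subspace v^⊥, so its characteristic polynomial is lambda^3 (lambda - v·u) with v·u = tr K = 1. Hence the eigenvalues of I - K are 1 (multiplicity 3) and 1 - (1) = 0, so det(I - K) = 0. (Direct check: I - K =
[[6, 2, -2, -2],
 [0, 1, 0, 0],
 [5, 2, -1, -2],
 [10, 4, -4, -3]]
has determinant 0.) So 1 is an eigenvalue of K and (I - K) is not invertible. The finite-dimensional Fredholm alternative says: either (I - K) is invertible, or ker(I - K) ≠ {0} and then range(I - K) = ker((I - K)^*)^⊥, with dim ker(I - K) = dim ker((I - K)^*). We are in the second case, so we need both kernels. Kernel of I - K: (I - K) u = u - u (v·u) = u - u = 0, so ker(I - K) = span{u} = span{(1, 0, 1, 2)} (it is exactly 1-dimensional because rank(I - K) = 3). Kernel of the adjoint: K is real, so (I - K)^* = I - K^T = I - v u^T, and (I - v u^T) v = v - v (u·v) = 0; hence ker((I - K)^*) = span{v} = span{(-5, -2, 2, 2)}. Therefore (I - K) x = y is solvable iff <y, v> = 0, i.e. iff -5y_1 - 2y_2 + 2y_3 + 2y_4 = 0. When this holds, K y = u (v·y) = 0, so (I - K) y = y and x = y is a particular solution; the full solution set is the line x = y + c·u = y + c·(1, 0, 1, 2), c ∈ C.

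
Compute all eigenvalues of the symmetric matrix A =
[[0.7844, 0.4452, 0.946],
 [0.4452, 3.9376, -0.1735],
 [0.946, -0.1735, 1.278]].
sigma(A) ≈ {0, 2, 4}

A is real symmetric, so its spectrum consists of real eigenvalues. Expanding the characteristic polynomial of the displayed matrix gives
  det(λ I - A) = p(λ) = λ^3 + (-6)λ^2 + (8)λ + (0).
Solving p(λ) = 0 yields eigenvalues ≈ 0, 2, 4. (A is shown rounded to 4 decimals, so these recover the underlying integer eigenvalues to within that precision.)
Verification: the trace of A = 6 equals the sum of eigenvalues 6, and det(A) ≈ 0.0004 matches the eigenvalue product 0.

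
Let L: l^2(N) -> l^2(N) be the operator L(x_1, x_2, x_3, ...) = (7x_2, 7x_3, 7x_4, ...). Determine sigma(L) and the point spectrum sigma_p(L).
sigma(L) = closed disk {z in C : |z| ≤ 7}; sigma_p(L) = open disk {z in C : |z| < 7}

Note L = 7·V where V is the unit left shift (V x)_k = x_{k+1}; so sigma(L) = 7·sigma(V) and ||L|| = 7||V||. ||L x||^2 = 49sum_{k≥2} |x_k|^2 ≤ 49||x||^2, with equality on {x : x_1 = 0}, so ||L|| = 7. For any lambda with |lambda| < 7, set r = lambda/7 (|r| < 1); the vector x = (1, r, r^2, ...) is in l^2 and satisfies L x = 7(r, r^2, ...) = lambda x, so lambda is an eigenvalue. On the boundary |lambda| = 7 the geometric series diverges, so no l^2 eigenvector exists, but these lambda lie in the approximate point spectrum. Hence sigma(L) is the closed disk of radius 7 and sigma_p(L) is the open disk.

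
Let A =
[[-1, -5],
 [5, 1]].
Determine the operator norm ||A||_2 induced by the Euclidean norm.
||A||_2 = 6 (= sqrt(largest eigenvalue of A^T A))

||A||_2 = sigma_max(A) = sqrt(lambda_max(A^T A)). Form the symmetric matrix M = A^T A =
[[26, 10],
 [10, 26]].
Its characteristic polynomial (trace, determinant of M give the coefficients) is
  p(λ) = det(λ I - M) = λ^2 - 52λ + 576.
For λ^2 - 52λ + 576 the discriminant is 400. It is a perfect square (20^2), so the roots are rational: λ = (52 ± 20)/2 = 36, 16.
So the eigenvalues of A^T A are ≈ 16, 36 (all ≥ 0, as they must be for A^T A). The largest is λ_max = 36, hence ||A||_2 = sqrt(λ_max) = 6.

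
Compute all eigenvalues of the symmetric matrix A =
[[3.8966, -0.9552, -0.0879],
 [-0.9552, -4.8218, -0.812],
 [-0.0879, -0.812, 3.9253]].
sigma(A) ≈ {-5, 4} (4 with multiplicity 2)

A is real symmetric, so its spectrum consists of real eigenvalues. Expanding the characteristic polynomial of the displayed matrix gives
  det(λ I - A) = p(λ) = λ^3 + (-3)λ^2 + (-24)λ + (80).
Solving p(λ) = 0 yields eigenvalues ≈ -5, 4, 4. (A is shown rounded to 4 decimals, so these recover the underlying integer eigenvalues to within that precision.)
Verification: the trace of A = 3 equals the sum of eigenvalues 3, and det(A) ≈ -80.0008 matches the eigenvalue product -80.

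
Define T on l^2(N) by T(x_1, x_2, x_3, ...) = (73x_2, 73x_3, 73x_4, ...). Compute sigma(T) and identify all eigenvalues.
sigma(T) = closed disk {z in C : |z| ≤ 73}; sigma_p(T) = open disk {z in C : |z| < 73}

Note T = 73·V where V is the unit left shift (V x)_k = x_{k+1}; so sigma(T) = 73·sigma(V) and ||T|| = 73||V||. ||T x||^2 = 5329sum_{k≥2} |x_k|^2 ≤ 5329||x||^2, with equality on {x : x_1 = 0}, so ||T|| = 73. For any lambda with |lambda| < 73, set r = lambda/73 (|r| < 1); the vector x = (1, r, r^2, ...) is in l^2 and satisfies T x = 73(r, r^2, ...) = lambda x, so lambda is an eigenvalue. On the boundary |lambda| = 73 the geometric series diverges, so no l^2 eigenvector exists, but these lambda lie in the approximate point spectrum. Hence sigma(T) is the closed disk of radius 73 and sigma_p(T) is the open disk.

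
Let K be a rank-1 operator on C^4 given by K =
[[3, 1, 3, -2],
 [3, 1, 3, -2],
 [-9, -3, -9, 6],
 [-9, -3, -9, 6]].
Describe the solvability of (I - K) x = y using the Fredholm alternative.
(I - K) is singular (det(I - K) = 0, i.e. 1 ∈ sigma(K)). (I - K) x = y is solvable iff y ⊥ ker((I - K)^*) = span{(3, 1, 3, -2)}, i.e. iff 3y_1 + y_2 + 3y_3 - 2y_4 = 0. When solvable, the solutions are x = y + c·(1, 1, -3, -3), c arbitrary (ker(I - K) = span{(1, 1, -3, -3)}, dimension 1).

K has rank 1, so it is an outer product K = u v^T: every row of K is a multiple of one row vector. Reading off the entries, u = (1, 1, -3, -3) and v = (3, 1, 3, -2) (row i of K equals u_i·v^T). A rank-one matrix u v^T satisfies K u = u (v·u) and kills the (3)-dimensional subspace v^⊥, so its characteristic polynomial is lambda^3 (lambda - v·u) with v·u = tr K = 1. Hence the eigenvalues of I - K are 1 (multiplicity 3) and 1 - (1) = 0, so det(I - K) = 0. (Direct check: I - K =
[[-2, -1, -3, 2],
 [-3, 0, -3, 2],
 [9, 3, 10, -6],
 [9, 3, 9, -5]]
has determinant 0.) So 1 is an eigenvalue of K and (I - K) is not invertible. The finite-dimensional Fredholm alternative says: either (I - K) is invertible, or ker(I - K) ≠ {0} and then range(I - K) = ker((I - K)^*)^⊥, with dim ker(I - K) = dim ker((I - K)^*). We are in the second case, so we need both kernels. Kernel of I - K: (I - K) u = u - u (v·u) = u - u = 0, so ker(I - K) = span{u} = span{(1, 1, -3, -3)} (it is exactly 1-dimensional because rank(I - K) = 3). Kernel of the adjoint: K is real, so (I - K)^* = I - K^T = I - v u^T, and (I - v u^T) v = v - v (u·v) = 0; hence ker((I - K)^*) = span{v} = span{(3, 1, 3, -2)}. Therefore (I - K) x = y is solvable iff <y, v> = 0, i.e. iff 3y_1 + y_2 + 3y_3 - 2y_4 = 0. When this holds, K y = u (v·y) = 0, so (I - K) y = y and x = y is a particular solution; the full solution set is the line x = y + c·u = y + c·(1, 1, -3, -3), c ∈ C.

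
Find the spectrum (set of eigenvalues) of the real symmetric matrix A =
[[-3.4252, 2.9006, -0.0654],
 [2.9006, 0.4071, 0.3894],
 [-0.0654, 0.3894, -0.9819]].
sigma(A) ≈ {-5, -1, 2}

A is real symmetric, so its spectrum consists of real eigenvalues. Expanding the characteristic polynomial of the displayed matrix gives
  det(λ I - A) = p(λ) = λ^3 + (4)λ^2 + (-7)λ + (-10).
Solving p(λ) = 0 yields eigenvalues ≈ -5, -1, 2. (A is shown rounded to 4 decimals, so these recover the underlying integer eigenvalues to within that precision.)
Verification: the trace of A = -4 equals the sum of eigenvalues -4, and det(A) ≈ 10.0002 matches the eigenvalue product 10.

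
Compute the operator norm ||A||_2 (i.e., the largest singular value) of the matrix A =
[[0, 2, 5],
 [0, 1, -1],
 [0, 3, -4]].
||A||_2 = sqrt((56 + sqrt(820))/2) ≈ 6.5052 (= sqrt(largest eigenvalue of A^T A))

||A||_2 = sigma_max(A) = sqrt(lambda_max(A^T A)). Form the symmetric matrix M = A^T A =
[[0, 0, 0],
 [0, 14, -3],
 [0, -3, 42]].
Its characteristic polynomial (trace, sum of principal 2x2 minors, determinant of M give the coefficients) is
  p(λ) = det(λ I - M) = λ^3 - 56λ^2 + 579λ.
The constant term is 0, so λ = 0 is a root. Dividing out λ leaves p(λ) = λ(λ^2 - 56λ + 579). For λ^2 - 56λ + 579 the discriminant is 820. It is nonnegative but not a perfect square, so the roots are real and irrational: λ = (56 ± sqrt(820))/2 ≈ 42.3178, 13.6822.
So the eigenvalues of A^T A are ≈ 0, 13.6822, 42.3178 (all ≥ 0, as they must be for A^T A). The largest is λ_max = (56 + sqrt(820))/2 ≈ 42.3178, hence ||A||_2 = sqrt(λ_max) = sqrt((56 + sqrt(820))/2) ≈ 6.5052.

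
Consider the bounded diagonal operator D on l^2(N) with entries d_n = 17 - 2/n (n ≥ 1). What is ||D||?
||D|| = 17

For a diagonal operator on l^2 with entries d_n, ||D|| = sup_n |d_n|. Here d_1 = 15, d_2 = 16, ..., and d_n = 17 - 2/n increases monotonically toward 17. All terms lie in [15, 17), so |d_n| = d_n and the supremum is the limit 17, which is not attained by any individual d_n. Hence ||D|| = 17.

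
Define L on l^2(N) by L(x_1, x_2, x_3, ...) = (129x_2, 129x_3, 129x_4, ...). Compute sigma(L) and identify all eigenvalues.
sigma(L) = closed disk {z in C : |z| ≤ 129}; sigma_p(L) = open disk {z in C : |z| < 129}

Note L = 129·V where V is the unit left shift (V x)_k = x_{k+1}; so sigma(L) = 129·sigma(V) and ||L|| = 129||V||. ||L x||^2 = 16641sum_{k≥2} |x_k|^2 ≤ 16641||x||^2, with equality on {x : x_1 = 0}, so ||L|| = 129. For any lambda with |lambda| < 129, set r = lambda/129 (|r| < 1); the vector x = (1, r, r^2, ...) is in l^2 and satisfies L x = 129(r, r^2, ...) = lambda x, so lambda is an eigenvalue. On the boundary |lambda| = 129 the geometric series diverges, so no l^2 eigenvector exists, but these lambda lie in the approximate point spectrum. Hence sigma(L) is the closed disk of radius 129 and sigma_p(L) is the open disk.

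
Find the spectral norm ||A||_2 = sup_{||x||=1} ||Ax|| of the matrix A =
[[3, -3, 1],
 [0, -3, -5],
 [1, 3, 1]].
||A||_2 ≈ 6.4858 (= sqrt(largest eigenvalue of A^T A))

||A||_2 = sigma_max(A) = sqrt(lambda_max(A^T A)). Form the symmetric matrix M = A^T A =
[[10, -6, 4],
 [-6, 27, 15],
 [4, 15, 27]].
Its characteristic polynomial (trace, sum of principal 2x2 minors, determinant of M give the coefficients) is
  p(λ) = det(λ I - M) = λ^3 - 64λ^2 + 992λ - 2916.
No integer candidate from the rational root theorem (±divisors of 2916) is a root, so the roots are irrational. The cubic discriminant is Δ = 171088208 > 0, so there are three distinct real roots. p(3) = -489 and p(4) = 92 have opposite signs, so a root lies in (3, 4); Newton's method refines it to λ ≈ 3.8287. p(18) = 36 and p(19) = -313 have opposite signs, so a root lies in (18, 19); Newton's method refines it to λ ≈ 18.1056. p(42) = -60 and p(43) = 911 have opposite signs, so a root lies in (42, 43); Newton's method refines it to λ ≈ 42.0658. Check (Vieta): the three roots sum to 64, matching tr M = 64.
So the eigenvalues of A^T A are ≈ 3.8287, 18.1056, 42.0658 (all ≥ 0, as they must be for A^T A). The largest is λ_max ≈ 42.0658, hence ||A||_2 = sqrt(λ_max) ≈ 6.4858.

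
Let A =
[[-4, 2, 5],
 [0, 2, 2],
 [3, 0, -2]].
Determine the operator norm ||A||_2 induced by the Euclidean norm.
||A||_2 ≈ 7.7544 (= sqrt(largest eigenvalue of A^T A))

||A||_2 = sigma_max(A) = sqrt(lambda_max(A^T A)). Form the symmetric matrix M = A^T A =
[[25, -8, -26],
 [-8, 8, 14],
 [-26, 14, 33]].
Its characteristic polynomial (trace, sum of principal 2x2 minors, determinant of M give the coefficients) is
  p(λ) = det(λ I - M) = λ^3 - 66λ^2 + 353λ - 4.
No integer candidate from the rational root theorem (±divisors of 4) is a root, so the roots are irrational. The cubic discriminant is Δ = 363925984 > 0, so there are three distinct real roots. p(0) = -4 and p(1) = 284 have opposite signs, so a root lies in (0, 1); Newton's method refines it to λ ≈ 0.0114. p(5) = 236 and p(6) = -46 have opposite signs, so a root lies in (5, 6); Newton's method refines it to λ ≈ 5.8581. p(60) = -424 and p(61) = 2924 have opposite signs, so a root lies in (60, 61); Newton's method refines it to λ ≈ 60.1305. Check (Vieta): the three roots sum to 66, matching tr M = 66.
So the eigenvalues of A^T A are ≈ 0.0114, 5.8581, 60.1305 (all ≥ 0, as they must be for A^T A). The largest is λ_max ≈ 60.1305, hence ||A||_2 = sqrt(λ_max) ≈ 7.7544.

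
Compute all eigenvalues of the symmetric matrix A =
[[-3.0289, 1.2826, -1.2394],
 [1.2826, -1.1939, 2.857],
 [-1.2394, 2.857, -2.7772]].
sigma(A) ≈ {-6, -2, 1}

A is real symmetric, so its spectrum consists of real eigenvalues. Expanding the characteristic polynomial of the displayed matrix gives
  det(λ I - A) = p(λ) = λ^3 + (7)λ^2 + (4)λ + (-12).
Solving p(λ) = 0 yields eigenvalues ≈ -6, -2, 1. (A is shown rounded to 4 decimals, so these recover the underlying integer eigenvalues to within that precision.)
Verification: the trace of A = -7 equals the sum of eigenvalues -7, and det(A) ≈ 11.9997 matches the eigenvalue product 12.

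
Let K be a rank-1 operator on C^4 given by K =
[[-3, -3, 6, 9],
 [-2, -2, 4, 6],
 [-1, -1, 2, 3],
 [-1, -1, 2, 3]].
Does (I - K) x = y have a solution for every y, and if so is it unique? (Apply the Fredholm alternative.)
(I - K) is invertible (det(I - K) = 1 ≠ 0), so for every y in C^4 the equation (I - K) x = y has a unique solution.

K has rank 1, so it is an outer product K = u v^T: every row of K is a multiple of one row vector. Reading off the entries, u = (-3, -2, -1, -1) and v = (1, 1, -2, -3) (row i of K equals u_i·v^T). A rank-one matrix u v^T satisfies K u = u (v·u) and kills the (3)-dimensional subspace v^⊥, so its characteristic polynomial is lambda^3 (lambda - v·u) with v·u = tr K = 0. Hence the eigenvalues of I - K are 1 (multiplicity 3) and 1 - (0) = 1, so det(I - K) = 1. (Direct check: I - K =
[[4, 3, -6, -9],
 [2, 3, -4, -6],
 [1, 1, -1, -3],
 [1, 1, -2, -2]]
has determinant 1.) The finite-dimensional Fredholm alternative says: either (I - K) is invertible, or ker(I - K) ≠ {0} and then range(I - K) = ker((I - K)^*)^⊥, with dim ker(I - K) = dim ker((I - K)^*). Since det(I - K) ≠ 0, 1 is not an eigenvalue of K and ker(I - K) = {0}, so we are in the first case: for every y there is a unique x = (I - K)^(-1) y. Explicitly, by the Sherman–Morrison formula, (I - u v^T)^(-1) = I + u v^T/(1 - v·u), i.e. (I - K)^(-1) = I + K.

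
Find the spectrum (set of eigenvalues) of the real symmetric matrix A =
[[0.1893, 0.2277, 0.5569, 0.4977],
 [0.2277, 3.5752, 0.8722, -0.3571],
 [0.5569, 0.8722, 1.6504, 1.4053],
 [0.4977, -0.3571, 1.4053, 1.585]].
sigma(A) ≈ {0, 3, 4} (0 with multiplicity 2)

A is real symmetric, so its spectrum consists of real eigenvalues. Expanding the characteristic polynomial of the displayed matrix gives
  det(λ I - A) = p(λ) = λ^4 + (-7)λ^3 + (12)λ^2 + (0)λ + (0).
Solving p(λ) = 0 yields eigenvalues ≈ 0, 0, 3, 4. (A is shown rounded to 4 decimals, so these recover the underlying integer eigenvalues to within that precision.)
Verification: the trace of A = 7 equals the sum of eigenvalues 7, and det(A) ≈ -0.0000 matches the eigenvalue product 0.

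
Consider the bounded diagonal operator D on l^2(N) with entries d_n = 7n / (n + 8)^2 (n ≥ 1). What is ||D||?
||D|| = 7/32 (attained at n = 8)

For D diagonal, ||D|| = sup_n |d_n|. Treat f(x) = 7x / (x + 8)^2 for real x > 0. By the quotient rule, f'(x) = 7(8 - x)/(x + 8)^3, which is positive for x < 8 and negative for x > 8. So f has a unique maximum at x = 8, and since 8 is a positive integer, the supremum over n ≥ 1 is attained at n = 8: d_8 = 7·8/(8 + 8)^2 = 7·8/256 = 7/32. Hence ||D|| = 7/32.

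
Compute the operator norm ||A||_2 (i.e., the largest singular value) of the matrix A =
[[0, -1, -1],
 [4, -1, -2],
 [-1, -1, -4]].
||A||_2 ≈ 5.0946 (= sqrt(largest eigenvalue of A^T A))

||A||_2 = sigma_max(A) = sqrt(lambda_max(A^T A)). Form the symmetric matrix M = A^T A =
[[17, -3, -4],
 [-3, 3, 7],
 [-4, 7, 21]].
Its characteristic polynomial (trace, sum of principal 2x2 minors, determinant of M give the coefficients) is
  p(λ) = det(λ I - M) = λ^3 - 41λ^2 + 397λ - 169.
No integer candidate from the rational root theorem (±divisors of 169) is a root, so the roots are irrational. The cubic discriminant is Δ = 16810528 > 0, so there are three distinct real roots. p(0) = -169 and p(1) = 188 have opposite signs, so a root lies in (0, 1); Newton's method refines it to λ ≈ 0.446. p(14) = 97 and p(15) = -64 have opposite signs, so a root lies in (14, 15); Newton's method refines it to λ ≈ 14.5986. p(25) = -244 and p(26) = 13 have opposite signs, so a root lies in (25, 26); Newton's method refines it to λ ≈ 25.9554. Check (Vieta): the three roots sum to 41, matching tr M = 41.
So the eigenvalues of A^T A are ≈ 0.446, 14.5986, 25.9554 (all ≥ 0, as they must be for A^T A). The largest is λ_max ≈ 25.9554, hence ||A||_2 = sqrt(λ_max) ≈ 5.0946.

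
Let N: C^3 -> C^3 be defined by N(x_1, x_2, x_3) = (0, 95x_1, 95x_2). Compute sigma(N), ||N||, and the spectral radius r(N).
sigma(N) = {0}; ||N|| = 95; r(N) = 0. (N is nilpotent with N^3 = 0.)

On C^3, N is a strictly lower-triangular matrix with 95 on the subdiagonal and zeros elsewhere, so its characteristic polynomial is lambda^3 and every eigenvalue is 0: sigma(N) = {0}. For the operator norm, N e_i = 95e_{i+1} for i = 1, ..., 2 and N e_3 = 0, so the singular values of N are 95 (with multiplicity 2) and 0; hence ||N|| = 95. The spectral radius r(N) = max|lambda| = 0. Note ||N|| > r(N) — characteristic of non-normal nilpotent operators. Indeed N^3 = 0.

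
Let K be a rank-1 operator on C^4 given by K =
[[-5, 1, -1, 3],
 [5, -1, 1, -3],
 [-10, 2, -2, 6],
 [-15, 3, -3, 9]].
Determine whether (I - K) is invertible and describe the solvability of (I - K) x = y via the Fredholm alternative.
(I - K) is singular (det(I - K) = 0, i.e. 1 ∈ sigma(K)). (I - K) x = y is solvable iff y ⊥ ker((I - K)^*) = span{(-5, 1, -1, 3)}, i.e. iff -5y_1 + y_2 - y_3 + 3y_4 = 0. When solvable, the solutions are x = y + c·(1, -1, 2, 3), c arbitrary (ker(I - K) = span{(1, -1, 2, 3)}, dimension 1).

K has rank 1, so it is an outer product K = u v^T: every row of K is a multiple of one row vector. Reading off the entries, u = (1, -1, 2, 3) and v = (-5, 1, -1, 3) (row i of K equals u_i·v^T). A rank-one matrix u v^T satisfies K u = u (v·u) and kills the (3)-dimensional subspace v^⊥, so its characteristic polynomial is lambda^3 (lambda - v·u) with v·u = tr K = 1. Hence the eigenvalues of I - K are 1 (multiplicity 3) and 1 - (1) = 0, so det(I - K) = 0. (Direct check: I - K =
[[6, -1, 1, -3],
 [-5, 2, -1, 3],
 [10, -2, 3, -6],
 [15, -3, 3, -8]]
has determinant 0.) So 1 is an eigenvalue of K and (I - K) is not invertible. The finite-dimensional Fredholm alternative says: either (I - K) is invertible, or ker(I - K) ≠ {0} and then range(I - K) = ker((I - K)^*)^⊥, with dim ker(I - K) = dim ker((I - K)^*). We are in the second case, so we need both kernels. Kernel of I - K: (I - K) u = u - u (v·u) = u - u = 0, so ker(I - K) = span{u} = span{(1, -1, 2, 3)} (it is exactly 1-dimensional because rank(I - K) = 3). Kernel of the adjoint: K is real, so (I - K)^* = I - K^T = I - v u^T, and (I - v u^T) v = v - v (u·v) = 0; hence ker((I - K)^*) = span{v} = span{(-5, 1, -1, 3)}. Therefore (I - K) x = y is solvable iff <y, v> = 0, i.e. iff -5y_1 + y_2 - y_3 + 3y_4 = 0. When this holds, K y = u (v·y) = 0, so (I - K) y = y and x = y is a particular solution; the full solution set is the line x = y + c·u = y + c·(1, -1, 2, 3), c ∈ C.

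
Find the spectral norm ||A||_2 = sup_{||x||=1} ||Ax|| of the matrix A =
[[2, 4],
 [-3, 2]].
||A||_2 = sqrt((33 + sqrt(65))/2) ≈ 4.5311 (= sqrt(largest eigenvalue of A^T A))

||A||_2 = sigma_max(A) = sqrt(lambda_max(A^T A)). Form the symmetric matrix M = A^T A =
[[13, 2],
 [2, 20]].
Its characteristic polynomial (trace, determinant of M give the coefficients) is
  p(λ) = det(λ I - M) = λ^2 - 33λ + 256.
For λ^2 - 33λ + 256 the discriminant is 65. It is nonnegative but not a perfect square, so the roots are real and irrational: λ = (33 ± sqrt(65))/2 ≈ 20.5311, 12.4689.
So the eigenvalues of A^T A are ≈ 12.4689, 20.5311 (all ≥ 0, as they must be for A^T A). The largest is λ_max = (33 + sqrt(65))/2 ≈ 20.5311, hence ||A||_2 = sqrt(λ_max) = sqrt((33 + sqrt(65))/2) ≈ 4.5311.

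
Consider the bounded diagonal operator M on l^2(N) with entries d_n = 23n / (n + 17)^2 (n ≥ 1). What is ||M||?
||M|| = 23/68 (attained at n = 17)

For M diagonal, ||M|| = sup_n |d_n|. Treat f(x) = 23x / (x + 17)^2 for real x > 0. By the quotient rule, f'(x) = 23(17 - x)/(x + 17)^3, which is positive for x < 17 and negative for x > 17. So f has a unique maximum at x = 17, and since 17 is a positive integer, the supremum over n ≥ 1 is attained at n = 17: d_17 = 23·17/(17 + 17)^2 = 23·17/1156 = 23/68. Hence ||M|| = 23/68.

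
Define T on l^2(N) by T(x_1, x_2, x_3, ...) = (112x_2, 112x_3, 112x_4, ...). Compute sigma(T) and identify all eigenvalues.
sigma(T) = closed disk {z in C : |z| ≤ 112}; sigma_p(T) = open disk {z in C : |z| < 112}

Note T = 112·V where V is the unit left shift (V x)_k = x_{k+1}; so sigma(T) = 112·sigma(V) and ||T|| = 112||V||. ||T x||^2 = 12544sum_{k≥2} |x_k|^2 ≤ 12544||x||^2, with equality on {x : x_1 = 0}, so ||T|| = 112. For any lambda with |lambda| < 112, set r = lambda/112 (|r| < 1); the vector x = (1, r, r^2, ...) is in l^2 and satisfies T x = 112(r, r^2, ...) = lambda x, so lambda is an eigenvalue. On the boundary |lambda| = 112 the geometric series diverges, so no l^2 eigenvector exists, but these lambda lie in the approximate point spectrum. Hence sigma(T) is the closed disk of radius 112 and sigma_p(T) is the open disk.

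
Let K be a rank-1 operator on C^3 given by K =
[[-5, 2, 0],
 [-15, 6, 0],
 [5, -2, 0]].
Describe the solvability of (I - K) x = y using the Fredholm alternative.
(I - K) is singular (det(I - K) = 0, i.e. 1 ∈ sigma(K)). (I - K) x = y is solvable iff y ⊥ ker((I - K)^*) = span{(-5, 2, 0)}, i.e. iff -5y_1 + 2y_2 = 0. When solvable, the solutions are x = y + c·(1, 3, -1), c arbitrary (ker(I - K) = span{(1, 3, -1)}, dimension 1).

K has rank 1, so it is an outer product K = u v^T: every row of K is a multiple of one row vector. Reading off the entries, u = (1, 3, -1) and v = (-5, 2, 0) (row i of K equals u_i·v^T). A rank-one matrix u v^T satisfies K u = u (v·u) and kills the (2)-dimensional subspace v^⊥, so its characteristic polynomial is lambda^2 (lambda - v·u) with v·u = tr K = 1. Hence the eigenvalues of I - K are 1 (multiplicity 2) and 1 - (1) = 0, so det(I - K) = 0. (Direct check: I - K =
[[6, -2, 0],
 [15, -5, 0],
 [-5, 2, 1]]
has determinant 0.) So 1 is an eigenvalue of K and (I - K) is not invertible. The finite-dimensional Fredholm alternative says: either (I - K) is invertible, or ker(I - K) ≠ {0} and then range(I - K) = ker((I - K)^*)^⊥, with dim ker(I - K) = dim ker((I - K)^*). We are in the second case, so we need both kernels. Kernel of I - K: (I - K) u = u - u (v·u) = u - u = 0, so ker(I - K) = span{u} = span{(1, 3, -1)} (it is exactly 1-dimensional because rank(I - K) = 2). Kernel of the adjoint: K is real, so (I - K)^* = I - K^T = I - v u^T, and (I - v u^T) v = v - v (u·v) = 0; hence ker((I - K)^*) = span{v} = span{(-5, 2, 0)}. Therefore (I - K) x = y is solvable iff <y, v> = 0, i.e. iff -5y_1 + 2y_2 = 0. When this holds, K y = u (v·y) = 0, so (I - K) y = y and x = y is a particular solution; the full solution set is the line x = y + c·u = y + c·(1, 3, -1), c ∈ C.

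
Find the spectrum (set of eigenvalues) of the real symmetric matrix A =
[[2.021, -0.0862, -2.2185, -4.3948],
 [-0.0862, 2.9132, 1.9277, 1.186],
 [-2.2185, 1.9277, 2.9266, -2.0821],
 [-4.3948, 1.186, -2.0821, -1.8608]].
sigma(A) ≈ {-6, 2, 4, 6}

A is real symmetric, so its spectrum consists of real eigenvalues. Expanding the characteristic polynomial of the displayed matrix gives
  det(λ I - A) = p(λ) = λ^4 + (-6)λ^3 + (-28)λ^2 + (216.0047)λ + (-288.0076).
Solving p(λ) = 0 yields eigenvalues ≈ -6, 2, 4, 6. (A is shown rounded to 4 decimals, so these recover the underlying integer eigenvalues to within that precision.)
Verification: the trace of A = 6 equals the sum of eigenvalues 6, and det(A) ≈ -288.0076 matches the eigenvalue product -288.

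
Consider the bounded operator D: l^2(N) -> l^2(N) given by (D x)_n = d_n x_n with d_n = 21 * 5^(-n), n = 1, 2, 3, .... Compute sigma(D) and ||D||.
sigma(D) = {21 * 5^(-n) : n ≥ 1} ∪ {0}; ||D|| = 21/5

A bounded diagonal operator on l^2 with diagonal entries d_n has spectrum equal to the closure of {d_n : n ≥ 1}: every d_n is an eigenvalue (with eigenvector e_n), so {d_n} ⊂ sigma(D); the spectrum is closed, so its closure is too; and for lambda not in the closure, (D - lambda I) has bounded inverse (the diagonal entries 1/(d_n - lambda) are bounded). For our sequence d_n = 21 * 5^(-n), n = 1, 2, 3, ...:
  - {d_n} = {21 * 5^(-n) : n ≥ 1}; the only limit point is 0
  - closure = {21 * 5^(-n) : n ≥ 1} ∪ {0}
For the norm: a diagonal operator has ||D|| = sup_n |d_n|. Here d_n = 21 * 5^(-n) is positive and decreasing, so sup_n |d_n| = d_1 = 21/5. So ||D|| = 21/5.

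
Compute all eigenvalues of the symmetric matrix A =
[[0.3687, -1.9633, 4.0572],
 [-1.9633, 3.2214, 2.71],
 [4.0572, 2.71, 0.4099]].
sigma(A) ≈ {-5, 4, 5}

A is real symmetric, so its spectrum consists of real eigenvalues. Expanding the characteristic polynomial of the displayed matrix gives
  det(λ I - A) = p(λ) = λ^3 + (-4)λ^2 + (-25)λ + (100).
Solving p(λ) = 0 yields eigenvalues ≈ -5, 4, 5. (A is shown rounded to 4 decimals, so these recover the underlying integer eigenvalues to within that precision.)
Verification: the trace of A = 4 equals the sum of eigenvalues 4, and det(A) ≈ -100.0010 matches the eigenvalue product -100.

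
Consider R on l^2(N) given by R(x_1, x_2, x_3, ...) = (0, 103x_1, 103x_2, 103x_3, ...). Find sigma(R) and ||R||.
sigma(R) = closed disk {z in C : |z| ≤ 103}; ||R|| = 103

Note R = 103·U where U is the unit right shift (U x)_k = x_{k-1} (with x_0 := 0); so ||R|| = 103||U|| and sigma(R) = 103·sigma(U). ||R x||^2 = sum_{k≥1} |103x_k|^2 = 10609||x||^2, so ||R|| = 103 and sigma(R) ⊂ {|z| ≤ 103}. For any |lambda| < 103, the equation (R - lambda I) x = 0 forces x_1 = 0, then 103x_k = lambda x_{k+1} ⇒ x = 0, so R has no eigenvalues. But (R - lambda I) is not surjective for |lambda| < 103: solving (R - lambda I) x = e_1 would require x_n proportional to (lambda/103)^(-n), which is not in l^2. So every |lambda| < 103 lies in the residual spectrum. The boundary |lambda| = 103 is in the approximate point spectrum (the spectrum is closed). Hence sigma(R) is the closed disk of radius 103.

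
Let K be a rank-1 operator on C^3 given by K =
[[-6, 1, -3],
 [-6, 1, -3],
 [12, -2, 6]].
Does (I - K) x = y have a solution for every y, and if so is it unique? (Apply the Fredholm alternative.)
(I - K) is singular (det(I - K) = 0, i.e. 1 ∈ sigma(K)). (I - K) x = y is solvable iff y ⊥ ker((I - K)^*) = span{(-6, 1, -3)}, i.e. iff -6y_1 + y_2 - 3y_3 = 0. When solvable, the solutions are x = y + c·(1, 1, -2), c arbitrary (ker(I - K) = span{(1, 1, -2)}, dimension 1).

K has rank 1, so it is an outer product K = u v^T: every row of K is a multiple of one row vector. Reading off the entries, u = (1, 1, -2) and v = (-6, 1, -3) (row i of K equals u_i·v^T). A rank-one matrix u v^T satisfies K u = u (v·u) and kills the (2)-dimensional subspace v^⊥, so its characteristic polynomial is lambda^2 (lambda - v·u) with v·u = tr K = 1. Hence the eigenvalues of I - K are 1 (multiplicity 2) and 1 - (1) = 0, so det(I - K) = 0. (Direct check: I - K =
[[7, -1, 3],
 [6, 0, 3],
 [-12, 2, -5]]
has determinant 0.) So 1 is an eigenvalue of K and (I - K) is not invertible. The finite-dimensional Fredholm alternative says: either (I - K) is invertible, or ker(I - K) ≠ {0} and then range(I - K) = ker((I - K)^*)^⊥, with dim ker(I - K) = dim ker((I - K)^*). We are in the second case, so we need both kernels. Kernel of I - K: (I - K) u = u - u (v·u) = u - u = 0, so ker(I - K) = span{u} = span{(1, 1, -2)} (it is exactly 1-dimensional because rank(I - K) = 2). Kernel of the adjoint: K is real, so (I - K)^* = I - K^T = I - v u^T, and (I - v u^T) v = v - v (u·v) = 0; hence ker((I - K)^*) = span{v} = span{(-6, 1, -3)}. Therefore (I - K) x = y is solvable iff <y, v> = 0, i.e. iff -6y_1 + y_2 - 3y_3 = 0. When this holds, K y = u (v·y) = 0, so (I - K) y = y and x = y is a particular solution; the full solution set is the line x = y + c·u = y + c·(1, 1, -2), c ∈ C.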